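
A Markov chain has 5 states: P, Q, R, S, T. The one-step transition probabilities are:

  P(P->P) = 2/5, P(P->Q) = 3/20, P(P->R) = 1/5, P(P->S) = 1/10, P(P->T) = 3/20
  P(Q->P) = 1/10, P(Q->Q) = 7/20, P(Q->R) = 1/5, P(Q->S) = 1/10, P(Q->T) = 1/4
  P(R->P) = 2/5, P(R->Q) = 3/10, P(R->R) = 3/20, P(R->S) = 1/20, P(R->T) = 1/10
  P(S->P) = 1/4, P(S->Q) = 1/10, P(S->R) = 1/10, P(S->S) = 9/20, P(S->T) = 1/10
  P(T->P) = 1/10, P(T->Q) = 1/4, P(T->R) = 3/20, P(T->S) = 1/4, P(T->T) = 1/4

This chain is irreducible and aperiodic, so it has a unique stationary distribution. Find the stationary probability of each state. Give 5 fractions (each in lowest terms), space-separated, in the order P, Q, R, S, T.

Answer: 9833/38963 8912/38963 6429/38963 7054/38963 6735/38963

Derivation:
The stationary distribution satisfies pi = pi * P, i.e.:
  pi_P = 2/5*pi_P + 1/10*pi_Q + 2/5*pi_R + 1/4*pi_S + 1/10*pi_T
  pi_Q = 3/20*pi_P + 7/20*pi_Q + 3/10*pi_R + 1/10*pi_S + 1/4*pi_T
  pi_R = 1/5*pi_P + 1/5*pi_Q + 3/20*pi_R + 1/10*pi_S + 3/20*pi_T
  pi_S = 1/10*pi_P + 1/10*pi_Q + 1/20*pi_R + 9/20*pi_S + 1/4*pi_T
  pi_T = 3/20*pi_P + 1/4*pi_Q + 1/10*pi_R + 1/10*pi_S + 1/4*pi_T
with normalization: pi_P + pi_Q + pi_R + pi_S + pi_T = 1.

Using the first 4 balance equations plus normalization, the linear system A*pi = b is:
  [-3/5, 1/10, 2/5, 1/4, 1/10] . pi = 0
  [3/20, -13/20, 3/10, 1/10, 1/4] . pi = 0
  [1/5, 1/5, -17/20, 1/10, 3/20] . pi = 0
  [1/10, 1/10, 1/20, -11/20, 1/4] . pi = 0
  [1, 1, 1, 1, 1] . pi = 1

Solving yields:
  pi_P = 9833/38963
  pi_Q = 8912/38963
  pi_R = 6429/38963
  pi_S = 7054/38963
  pi_T = 6735/38963

Verification (pi * P):
  9833/38963*2/5 + 8912/38963*1/10 + 6429/38963*2/5 + 7054/38963*1/4 + 6735/38963*1/10 = 9833/38963 = pi_P  (ok)
  9833/38963*3/20 + 8912/38963*7/20 + 6429/38963*3/10 + 7054/38963*1/10 + 6735/38963*1/4 = 8912/38963 = pi_Q  (ok)
  9833/38963*1/5 + 8912/38963*1/5 + 6429/38963*3/20 + 7054/38963*1/10 + 6735/38963*3/20 = 6429/38963 = pi_R  (ok)
  9833/38963*1/10 + 8912/38963*1/10 + 6429/38963*1/20 + 7054/38963*9/20 + 6735/38963*1/4 = 7054/38963 = pi_S  (ok)
  9833/38963*3/20 + 8912/38963*1/4 + 6429/38963*1/10 + 7054/38963*1/10 + 6735/38963*1/4 = 6735/38963 = pi_T  (ok)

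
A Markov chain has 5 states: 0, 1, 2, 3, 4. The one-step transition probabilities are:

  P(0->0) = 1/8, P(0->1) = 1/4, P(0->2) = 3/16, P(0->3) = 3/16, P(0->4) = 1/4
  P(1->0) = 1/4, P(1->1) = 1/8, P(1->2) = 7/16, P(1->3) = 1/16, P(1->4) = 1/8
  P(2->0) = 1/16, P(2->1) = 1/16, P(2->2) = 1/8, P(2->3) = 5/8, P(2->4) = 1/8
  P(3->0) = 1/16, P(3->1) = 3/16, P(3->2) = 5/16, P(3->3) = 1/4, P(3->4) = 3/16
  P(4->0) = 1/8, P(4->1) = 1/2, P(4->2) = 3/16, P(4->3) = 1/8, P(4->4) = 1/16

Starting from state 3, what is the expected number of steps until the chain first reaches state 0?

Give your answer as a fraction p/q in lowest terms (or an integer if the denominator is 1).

Answer: 7948/845

Derivation:
Let h_i = expected steps to first reach 0 from state i.
Boundary: h_0 = 0.
First-step equations for the other states:
  h_1 = 1 + 1/4*h_0 + 1/8*h_1 + 7/16*h_2 + 1/16*h_3 + 1/8*h_4
  h_2 = 1 + 1/16*h_0 + 1/16*h_1 + 1/8*h_2 + 5/8*h_3 + 1/8*h_4
  h_3 = 1 + 1/16*h_0 + 3/16*h_1 + 5/16*h_2 + 1/4*h_3 + 3/16*h_4
  h_4 = 1 + 1/8*h_0 + 1/2*h_1 + 3/16*h_2 + 1/8*h_3 + 1/16*h_4

Substituting h_0 = 0 and rearranging gives the linear system (I - Q) h = 1:
  [7/8, -7/16, -1/16, -1/8] . (h_1, h_2, h_3, h_4) = 1
  [-1/16, 7/8, -5/8, -1/8] . (h_1, h_2, h_3, h_4) = 1
  [-3/16, -5/16, 3/4, -3/16] . (h_1, h_2, h_3, h_4) = 1
  [-1/2, -3/16, -1/8, 15/16] . (h_1, h_2, h_3, h_4) = 1

Solving yields:
  h_1 = 6616/845
  h_2 = 8132/845
  h_3 = 7948/845
  h_4 = 7116/845

Starting state is 3, so the expected hitting time is h_3 = 7948/845.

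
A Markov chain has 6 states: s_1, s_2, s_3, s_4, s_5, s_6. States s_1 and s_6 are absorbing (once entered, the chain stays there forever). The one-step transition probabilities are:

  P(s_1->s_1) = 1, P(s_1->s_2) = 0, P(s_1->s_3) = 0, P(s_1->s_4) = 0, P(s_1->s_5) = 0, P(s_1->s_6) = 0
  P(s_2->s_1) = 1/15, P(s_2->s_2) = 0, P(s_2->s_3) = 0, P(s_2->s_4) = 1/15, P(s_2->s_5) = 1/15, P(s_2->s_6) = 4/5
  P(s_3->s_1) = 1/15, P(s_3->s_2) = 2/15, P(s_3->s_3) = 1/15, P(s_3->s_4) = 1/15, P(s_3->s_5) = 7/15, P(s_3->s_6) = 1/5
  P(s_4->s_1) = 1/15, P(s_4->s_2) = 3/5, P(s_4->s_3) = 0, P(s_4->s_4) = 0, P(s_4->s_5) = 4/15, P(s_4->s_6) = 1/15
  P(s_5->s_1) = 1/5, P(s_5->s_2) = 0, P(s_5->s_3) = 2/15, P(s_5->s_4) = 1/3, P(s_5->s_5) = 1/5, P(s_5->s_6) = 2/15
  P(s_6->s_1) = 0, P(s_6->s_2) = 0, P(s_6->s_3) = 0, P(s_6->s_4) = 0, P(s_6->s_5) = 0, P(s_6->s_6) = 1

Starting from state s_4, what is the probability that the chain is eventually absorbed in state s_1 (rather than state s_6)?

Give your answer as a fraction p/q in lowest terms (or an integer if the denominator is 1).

Answer: 1686/7055

Derivation:
Let a_i = P(absorbed in s_1 | start in state i).
Boundary conditions: a_s_1 = 1, a_s_6 = 0.
For each transient state i, a_i = sum_j P(i->j) * a_j:
  a_s_2 = 1/15*a_s_1 + 0*a_s_2 + 0*a_s_3 + 1/15*a_s_4 + 1/15*a_s_5 + 4/5*a_s_6
  a_s_3 = 1/15*a_s_1 + 2/15*a_s_2 + 1/15*a_s_3 + 1/15*a_s_4 + 7/15*a_s_5 + 1/5*a_s_6
  a_s_4 = 1/15*a_s_1 + 3/5*a_s_2 + 0*a_s_3 + 0*a_s_4 + 4/15*a_s_5 + 1/15*a_s_6
  a_s_5 = 1/5*a_s_1 + 0*a_s_2 + 2/15*a_s_3 + 1/3*a_s_4 + 1/5*a_s_5 + 2/15*a_s_6

Substituting a_s_1 = 1 and a_s_6 = 0, rearrange to (I - Q) a = r where r[i] = P(i -> s_1):
  [1, 0, -1/15, -1/15] . (a_s_2, a_s_3, a_s_4, a_s_5) = 1/15
  [-2/15, 14/15, -1/15, -7/15] . (a_s_2, a_s_3, a_s_4, a_s_5) = 1/15
  [-3/5, 0, 1, -4/15] . (a_s_2, a_s_3, a_s_4, a_s_5) = 1/15
  [0, -2/15, -1/3, 4/5] . (a_s_2, a_s_3, a_s_4, a_s_5) = 1/5

Solving yields:
  a_s_2 = 771/7055
  a_s_3 = 4293/14110
  a_s_4 = 1686/7055
  a_s_5 = 2824/7055

Starting state is s_4, so the absorption probability is a_s_4 = 1686/7055.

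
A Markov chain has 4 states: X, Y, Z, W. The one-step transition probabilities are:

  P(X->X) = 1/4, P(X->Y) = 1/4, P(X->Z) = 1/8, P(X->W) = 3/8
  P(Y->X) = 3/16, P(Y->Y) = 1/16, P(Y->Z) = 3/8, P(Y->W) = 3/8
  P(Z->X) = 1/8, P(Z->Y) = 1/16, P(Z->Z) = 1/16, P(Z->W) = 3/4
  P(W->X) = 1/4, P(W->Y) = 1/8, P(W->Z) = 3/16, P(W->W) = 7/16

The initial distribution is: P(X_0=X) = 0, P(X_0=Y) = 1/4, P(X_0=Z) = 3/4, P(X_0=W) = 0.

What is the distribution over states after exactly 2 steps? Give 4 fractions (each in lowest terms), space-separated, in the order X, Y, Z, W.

Answer: 117/512 133/1024 177/1024 15/32

Derivation:
Propagating the distribution step by step (d_{t+1} = d_t * P):
d_0 = (X=0, Y=1/4, Z=3/4, W=0)
  d_1[X] = 0*1/4 + 1/4*3/16 + 3/4*1/8 + 0*1/4 = 9/64
  d_1[Y] = 0*1/4 + 1/4*1/16 + 3/4*1/16 + 0*1/8 = 1/16
  d_1[Z] = 0*1/8 + 1/4*3/8 + 3/4*1/16 + 0*3/16 = 9/64
  d_1[W] = 0*3/8 + 1/4*3/8 + 3/4*3/4 + 0*7/16 = 21/32
d_1 = (X=9/64, Y=1/16, Z=9/64, W=21/32)
  d_2[X] = 9/64*1/4 + 1/16*3/16 + 9/64*1/8 + 21/32*1/4 = 117/512
  d_2[Y] = 9/64*1/4 + 1/16*1/16 + 9/64*1/16 + 21/32*1/8 = 133/1024
  d_2[Z] = 9/64*1/8 + 1/16*3/8 + 9/64*1/16 + 21/32*3/16 = 177/1024
  d_2[W] = 9/64*3/8 + 1/16*3/8 + 9/64*3/4 + 21/32*7/16 = 15/32
d_2 = (X=117/512, Y=133/1024, Z=177/1024, W=15/32)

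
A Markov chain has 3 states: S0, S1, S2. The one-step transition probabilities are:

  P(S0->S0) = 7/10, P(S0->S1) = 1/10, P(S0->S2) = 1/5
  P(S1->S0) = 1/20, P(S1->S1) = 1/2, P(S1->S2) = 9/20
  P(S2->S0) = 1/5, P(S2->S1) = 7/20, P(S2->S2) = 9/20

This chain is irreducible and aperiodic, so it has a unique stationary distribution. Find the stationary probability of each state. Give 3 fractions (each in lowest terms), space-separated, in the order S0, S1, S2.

The stationary distribution satisfies pi = pi * P, i.e.:
  pi_S0 = 7/10*pi_S0 + 1/20*pi_S1 + 1/5*pi_S2
  pi_S1 = 1/10*pi_S0 + 1/2*pi_S1 + 7/20*pi_S2
  pi_S2 = 1/5*pi_S0 + 9/20*pi_S1 + 9/20*pi_S2
with normalization: pi_S0 + pi_S1 + pi_S2 = 1.

Using the first 2 balance equations plus normalization, the linear system A*pi = b is:
  [-3/10, 1/20, 1/5] . pi = 0
  [1/10, -1/2, 7/20] . pi = 0
  [1, 1, 1] . pi = 1

Solving yields:
  pi_S0 = 47/155
  pi_S1 = 10/31
  pi_S2 = 58/155

Verification (pi * P):
  47/155*7/10 + 10/31*1/20 + 58/155*1/5 = 47/155 = pi_S0  (ok)
  47/155*1/10 + 10/31*1/2 + 58/155*7/20 = 10/31 = pi_S1  (ok)
  47/155*1/5 + 10/31*9/20 + 58/155*9/20 = 58/155 = pi_S2  (ok)

Answer: 47/155 10/31 58/155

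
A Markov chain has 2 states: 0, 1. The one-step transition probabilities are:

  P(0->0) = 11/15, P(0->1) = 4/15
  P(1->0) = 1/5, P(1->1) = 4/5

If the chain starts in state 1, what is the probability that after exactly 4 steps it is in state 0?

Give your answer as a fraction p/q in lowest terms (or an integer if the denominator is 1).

Computing P^4 by repeated multiplication:
P^1 =
  0: [11/15, 4/15]
  1: [1/5, 4/5]
P^2 =
  0: [133/225, 92/225]
  1: [23/75, 52/75]
P^3 =
  0: [1739/3375, 1636/3375]
  1: [409/1125, 716/1125]
P^4 =
  0: [24037/50625, 26588/50625]
  1: [6647/16875, 10228/16875]

(P^4)[1 -> 0] = 6647/16875

Answer: 6647/16875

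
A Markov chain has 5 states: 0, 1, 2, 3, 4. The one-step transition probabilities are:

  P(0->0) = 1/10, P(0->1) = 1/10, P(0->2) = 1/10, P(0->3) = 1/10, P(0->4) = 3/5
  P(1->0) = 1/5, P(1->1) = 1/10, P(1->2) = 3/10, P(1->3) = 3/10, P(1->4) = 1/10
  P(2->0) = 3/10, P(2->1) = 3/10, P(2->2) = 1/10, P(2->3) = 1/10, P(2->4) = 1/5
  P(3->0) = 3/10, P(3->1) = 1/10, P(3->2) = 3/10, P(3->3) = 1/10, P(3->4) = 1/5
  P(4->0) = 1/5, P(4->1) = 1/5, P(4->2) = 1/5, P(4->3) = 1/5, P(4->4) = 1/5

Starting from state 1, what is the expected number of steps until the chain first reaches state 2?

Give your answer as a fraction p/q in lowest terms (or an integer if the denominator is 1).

Let h_i = expected steps to first reach 2 from state i.
Boundary: h_2 = 0.
First-step equations for the other states:
  h_0 = 1 + 1/10*h_0 + 1/10*h_1 + 1/10*h_2 + 1/10*h_3 + 3/5*h_4
  h_1 = 1 + 1/5*h_0 + 1/10*h_1 + 3/10*h_2 + 3/10*h_3 + 1/10*h_4
  h_3 = 1 + 3/10*h_0 + 1/10*h_1 + 3/10*h_2 + 1/10*h_3 + 1/5*h_4
  h_4 = 1 + 1/5*h_0 + 1/5*h_1 + 1/5*h_2 + 1/5*h_3 + 1/5*h_4

Substituting h_2 = 0 and rearranging gives the linear system (I - Q) h = 1:
  [9/10, -1/10, -1/10, -3/5] . (h_0, h_1, h_3, h_4) = 1
  [-1/5, 9/10, -3/10, -1/10] . (h_0, h_1, h_3, h_4) = 1
  [-3/10, -1/10, 9/10, -1/5] . (h_0, h_1, h_3, h_4) = 1
  [-1/5, -1/5, -1/5, 4/5] . (h_0, h_1, h_3, h_4) = 1

Solving yields:
  h_0 = 749/144
  h_1 = 611/144
  h_3 = 157/36
  h_4 = 677/144

Starting state is 1, so the expected hitting time is h_1 = 611/144.

Answer: 611/144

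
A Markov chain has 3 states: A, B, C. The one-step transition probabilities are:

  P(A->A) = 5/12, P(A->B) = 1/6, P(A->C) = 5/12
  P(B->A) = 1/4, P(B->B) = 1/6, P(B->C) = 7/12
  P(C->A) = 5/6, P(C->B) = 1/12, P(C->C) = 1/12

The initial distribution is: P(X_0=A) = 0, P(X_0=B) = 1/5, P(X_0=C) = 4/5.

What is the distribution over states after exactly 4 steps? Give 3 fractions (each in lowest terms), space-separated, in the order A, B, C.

Propagating the distribution step by step (d_{t+1} = d_t * P):
d_0 = (A=0, B=1/5, C=4/5)
  d_1[A] = 0*5/12 + 1/5*1/4 + 4/5*5/6 = 43/60
  d_1[B] = 0*1/6 + 1/5*1/6 + 4/5*1/12 = 1/10
  d_1[C] = 0*5/12 + 1/5*7/12 + 4/5*1/12 = 11/60
d_1 = (A=43/60, B=1/10, C=11/60)
  d_2[A] = 43/60*5/12 + 1/10*1/4 + 11/60*5/6 = 343/720
  d_2[B] = 43/60*1/6 + 1/10*1/6 + 11/60*1/12 = 109/720
  d_2[C] = 43/60*5/12 + 1/10*7/12 + 11/60*1/12 = 67/180
d_2 = (A=343/720, B=109/720, C=67/180)
  d_3[A] = 343/720*5/12 + 109/720*1/4 + 67/180*5/6 = 787/1440
  d_3[B] = 343/720*1/6 + 109/720*1/6 + 67/180*1/12 = 293/2160
  d_3[C] = 343/720*5/12 + 109/720*7/12 + 67/180*1/12 = 1373/4320
d_3 = (A=787/1440, B=293/2160, C=1373/4320)
  d_4[A] = 787/1440*5/12 + 293/2160*1/4 + 1373/4320*5/6 = 27293/51840
  d_4[B] = 787/1440*1/6 + 293/2160*1/6 + 1373/4320*1/12 = 7267/51840
  d_4[C] = 787/1440*5/12 + 293/2160*7/12 + 1373/4320*1/12 = 1/3
d_4 = (A=27293/51840, B=7267/51840, C=1/3)

Answer: 27293/51840 7267/51840 1/3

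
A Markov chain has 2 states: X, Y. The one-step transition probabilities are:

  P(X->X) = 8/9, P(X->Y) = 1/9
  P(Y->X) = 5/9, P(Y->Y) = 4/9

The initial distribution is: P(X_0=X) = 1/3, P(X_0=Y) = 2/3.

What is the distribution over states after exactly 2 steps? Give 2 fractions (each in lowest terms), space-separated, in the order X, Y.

Answer: 7/9 2/9

Derivation:
Propagating the distribution step by step (d_{t+1} = d_t * P):
d_0 = (X=1/3, Y=2/3)
  d_1[X] = 1/3*8/9 + 2/3*5/9 = 2/3
  d_1[Y] = 1/3*1/9 + 2/3*4/9 = 1/3
d_1 = (X=2/3, Y=1/3)
  d_2[X] = 2/3*8/9 + 1/3*5/9 = 7/9
  d_2[Y] = 2/3*1/9 + 1/3*4/9 = 2/9
d_2 = (X=7/9, Y=2/9)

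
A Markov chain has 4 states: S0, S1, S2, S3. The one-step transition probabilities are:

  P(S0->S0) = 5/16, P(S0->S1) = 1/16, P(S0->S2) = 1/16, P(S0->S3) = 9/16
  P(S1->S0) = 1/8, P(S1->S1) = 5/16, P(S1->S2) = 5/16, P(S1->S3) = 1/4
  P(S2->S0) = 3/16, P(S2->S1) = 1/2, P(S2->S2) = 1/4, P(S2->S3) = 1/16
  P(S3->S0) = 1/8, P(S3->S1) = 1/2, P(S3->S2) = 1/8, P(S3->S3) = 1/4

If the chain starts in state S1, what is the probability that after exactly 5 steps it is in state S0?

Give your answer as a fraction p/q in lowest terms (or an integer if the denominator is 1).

Computing P^5 by repeated multiplication:
P^1 =
  S0: [5/16, 1/16, 1/16, 9/16]
  S1: [1/8, 5/16, 5/16, 1/4]
  S2: [3/16, 1/2, 1/4, 1/16]
  S3: [1/8, 1/2, 1/8, 1/4]
P^2 =
  S0: [3/16, 45/128, 1/8, 43/128]
  S1: [43/256, 99/256, 55/256, 59/256]
  S2: [45/256, 83/256, 61/256, 67/256]
  S3: [5/32, 45/128, 29/128, 17/64]
P^3 =
  S0: [43/256, 721/2048, 399/2048, 73/256]
  S1: [87/512, 725/2048, 219/1024, 537/2048]
  S2: [177/1024, 371/1024, 419/2048, 533/2048]
  S3: [345/2048, 749/2048, 429/2048, 525/2048]
P^4 =
  S0: [5527/32768, 11813/32768, 6713/32768, 8715/32768]
  S1: [2789/16384, 11773/32768, 6799/32768, 4309/16384]
  S2: [5577/32768, 365/1024, 3403/16384, 8705/32768]
  S3: [695/4096, 5861/16384, 857/4096, 4315/16384]
P^5 =
  S0: [44415/262144, 11751/32768, 54437/262144, 17321/65536]
  S1: [89069/524288, 187779/524288, 108875/524288, 138565/524288]
  S2: [89073/524288, 188065/524288, 108611/524288, 138539/524288]
  S3: [5567/32768, 94029/262144, 54427/262144, 2161/8192]

(P^5)[S1 -> S0] = 89069/524288

Answer: 89069/524288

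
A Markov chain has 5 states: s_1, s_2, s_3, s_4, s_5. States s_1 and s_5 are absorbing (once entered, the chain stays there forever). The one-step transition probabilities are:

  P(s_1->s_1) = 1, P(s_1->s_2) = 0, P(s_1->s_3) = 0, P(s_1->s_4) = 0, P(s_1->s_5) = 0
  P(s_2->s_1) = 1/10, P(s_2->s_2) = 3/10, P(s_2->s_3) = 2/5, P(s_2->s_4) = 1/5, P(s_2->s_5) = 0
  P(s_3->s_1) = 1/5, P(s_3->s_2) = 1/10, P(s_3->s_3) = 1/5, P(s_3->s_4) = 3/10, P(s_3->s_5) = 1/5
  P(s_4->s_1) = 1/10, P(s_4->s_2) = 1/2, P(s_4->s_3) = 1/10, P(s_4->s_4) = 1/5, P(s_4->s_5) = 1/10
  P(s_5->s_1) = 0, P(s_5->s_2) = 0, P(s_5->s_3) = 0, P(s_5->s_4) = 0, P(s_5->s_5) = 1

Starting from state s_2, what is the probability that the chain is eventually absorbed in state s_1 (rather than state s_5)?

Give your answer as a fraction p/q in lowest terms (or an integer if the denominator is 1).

Let a_i = P(absorbed in s_1 | start in state i).
Boundary conditions: a_s_1 = 1, a_s_5 = 0.
For each transient state i, a_i = sum_j P(i->j) * a_j:
  a_s_2 = 1/10*a_s_1 + 3/10*a_s_2 + 2/5*a_s_3 + 1/5*a_s_4 + 0*a_s_5
  a_s_3 = 1/5*a_s_1 + 1/10*a_s_2 + 1/5*a_s_3 + 3/10*a_s_4 + 1/5*a_s_5
  a_s_4 = 1/10*a_s_1 + 1/2*a_s_2 + 1/10*a_s_3 + 1/5*a_s_4 + 1/10*a_s_5

Substituting a_s_1 = 1 and a_s_5 = 0, rearrange to (I - Q) a = r where r[i] = P(i -> s_1):
  [7/10, -2/5, -1/5] . (a_s_2, a_s_3, a_s_4) = 1/10
  [-1/10, 4/5, -3/10] . (a_s_2, a_s_3, a_s_4) = 1/5
  [-1/2, -1/10, 4/5] . (a_s_2, a_s_3, a_s_4) = 1/10

Solving yields:
  a_s_2 = 157/253
  a_s_3 = 6/11
  a_s_4 = 147/253

Starting state is s_2, so the absorption probability is a_s_2 = 157/253.

Answer: 157/253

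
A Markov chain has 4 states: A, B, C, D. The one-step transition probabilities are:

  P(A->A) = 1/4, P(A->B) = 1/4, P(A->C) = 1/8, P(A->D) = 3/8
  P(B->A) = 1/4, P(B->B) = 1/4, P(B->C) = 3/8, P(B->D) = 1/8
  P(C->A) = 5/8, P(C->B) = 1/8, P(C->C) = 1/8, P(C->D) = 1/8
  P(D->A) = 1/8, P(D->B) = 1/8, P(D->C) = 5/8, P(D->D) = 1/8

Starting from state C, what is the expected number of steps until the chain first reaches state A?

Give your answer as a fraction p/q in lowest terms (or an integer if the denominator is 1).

Answer: 112/57

Derivation:
Let h_i = expected steps to first reach A from state i.
Boundary: h_A = 0.
First-step equations for the other states:
  h_B = 1 + 1/4*h_A + 1/4*h_B + 3/8*h_C + 1/8*h_D
  h_C = 1 + 5/8*h_A + 1/8*h_B + 1/8*h_C + 1/8*h_D
  h_D = 1 + 1/8*h_A + 1/8*h_B + 5/8*h_C + 1/8*h_D

Substituting h_A = 0 and rearranging gives the linear system (I - Q) h = 1:
  [3/4, -3/8, -1/8] . (h_B, h_C, h_D) = 1
  [-1/8, 7/8, -1/8] . (h_B, h_C, h_D) = 1
  [-1/8, -5/8, 7/8] . (h_B, h_C, h_D) = 1

Solving yields:
  h_B = 160/57
  h_C = 112/57
  h_D = 56/19

Starting state is C, so the expected hitting time is h_C = 112/57.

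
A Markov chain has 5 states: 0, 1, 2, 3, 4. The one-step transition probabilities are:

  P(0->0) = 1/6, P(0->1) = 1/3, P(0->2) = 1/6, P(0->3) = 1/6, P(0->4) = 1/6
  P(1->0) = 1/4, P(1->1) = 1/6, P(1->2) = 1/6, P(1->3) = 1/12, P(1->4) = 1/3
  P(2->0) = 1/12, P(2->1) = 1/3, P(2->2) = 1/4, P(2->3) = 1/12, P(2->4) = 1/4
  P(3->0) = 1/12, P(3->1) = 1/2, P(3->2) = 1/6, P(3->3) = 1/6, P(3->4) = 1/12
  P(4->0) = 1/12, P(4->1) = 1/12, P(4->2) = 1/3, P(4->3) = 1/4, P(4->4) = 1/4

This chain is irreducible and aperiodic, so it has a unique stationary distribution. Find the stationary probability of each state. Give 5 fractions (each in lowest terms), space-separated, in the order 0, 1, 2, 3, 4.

The stationary distribution satisfies pi = pi * P, i.e.:
  pi_0 = 1/6*pi_0 + 1/4*pi_1 + 1/12*pi_2 + 1/12*pi_3 + 1/12*pi_4
  pi_1 = 1/3*pi_0 + 1/6*pi_1 + 1/3*pi_2 + 1/2*pi_3 + 1/12*pi_4
  pi_2 = 1/6*pi_0 + 1/6*pi_1 + 1/4*pi_2 + 1/6*pi_3 + 1/3*pi_4
  pi_3 = 1/6*pi_0 + 1/12*pi_1 + 1/12*pi_2 + 1/6*pi_3 + 1/4*pi_4
  pi_4 = 1/6*pi_0 + 1/3*pi_1 + 1/4*pi_2 + 1/12*pi_3 + 1/4*pi_4
with normalization: pi_0 + pi_1 + pi_2 + pi_3 + pi_4 = 1.

Using the first 4 balance equations plus normalization, the linear system A*pi = b is:
  [-5/6, 1/4, 1/12, 1/12, 1/12] . pi = 0
  [1/3, -5/6, 1/3, 1/2, 1/12] . pi = 0
  [1/6, 1/6, -3/4, 1/6, 1/3] . pi = 0
  [1/6, 1/12, 1/12, -5/6, 1/4] . pi = 0
  [1, 1, 1, 1, 1] . pi = 1

Solving yields:
  pi_0 = 2907/21145
  pi_1 = 5416/21145
  pi_2 = 950/4229
  pi_3 = 3092/21145
  pi_4 = 996/4229

Verification (pi * P):
  2907/21145*1/6 + 5416/21145*1/4 + 950/4229*1/12 + 3092/21145*1/12 + 996/4229*1/12 = 2907/21145 = pi_0  (ok)
  2907/21145*1/3 + 5416/21145*1/6 + 950/4229*1/3 + 3092/21145*1/2 + 996/4229*1/12 = 5416/21145 = pi_1  (ok)
  2907/21145*1/6 + 5416/21145*1/6 + 950/4229*1/4 + 3092/21145*1/6 + 996/4229*1/3 = 950/4229 = pi_2  (ok)
  2907/21145*1/6 + 5416/21145*1/12 + 950/4229*1/12 + 3092/21145*1/6 + 996/4229*1/4 = 3092/21145 = pi_3  (ok)
  2907/21145*1/6 + 5416/21145*1/3 + 950/4229*1/4 + 3092/21145*1/12 + 996/4229*1/4 = 996/4229 = pi_4  (ok)

Answer: 2907/21145 5416/21145 950/4229 3092/21145 996/4229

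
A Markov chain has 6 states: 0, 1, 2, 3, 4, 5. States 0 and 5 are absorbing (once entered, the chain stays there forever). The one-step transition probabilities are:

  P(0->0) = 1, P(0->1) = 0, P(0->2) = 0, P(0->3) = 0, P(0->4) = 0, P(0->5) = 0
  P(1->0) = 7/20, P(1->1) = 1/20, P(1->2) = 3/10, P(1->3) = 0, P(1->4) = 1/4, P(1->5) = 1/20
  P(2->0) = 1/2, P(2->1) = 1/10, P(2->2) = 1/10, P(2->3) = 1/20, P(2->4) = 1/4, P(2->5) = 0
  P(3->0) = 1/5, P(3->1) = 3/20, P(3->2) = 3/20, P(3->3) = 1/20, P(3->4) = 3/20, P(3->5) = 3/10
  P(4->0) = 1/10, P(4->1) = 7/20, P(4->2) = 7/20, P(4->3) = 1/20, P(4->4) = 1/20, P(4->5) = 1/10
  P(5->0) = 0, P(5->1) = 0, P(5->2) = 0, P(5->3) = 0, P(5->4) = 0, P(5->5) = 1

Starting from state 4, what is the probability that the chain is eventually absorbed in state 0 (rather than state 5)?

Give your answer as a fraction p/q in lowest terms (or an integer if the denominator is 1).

Let a_i = P(absorbed in 0 | start in state i).
Boundary conditions: a_0 = 1, a_5 = 0.
For each transient state i, a_i = sum_j P(i->j) * a_j:
  a_1 = 7/20*a_0 + 1/20*a_1 + 3/10*a_2 + 0*a_3 + 1/4*a_4 + 1/20*a_5
  a_2 = 1/2*a_0 + 1/10*a_1 + 1/10*a_2 + 1/20*a_3 + 1/4*a_4 + 0*a_5
  a_3 = 1/5*a_0 + 3/20*a_1 + 3/20*a_2 + 1/20*a_3 + 3/20*a_4 + 3/10*a_5
  a_4 = 1/10*a_0 + 7/20*a_1 + 7/20*a_2 + 1/20*a_3 + 1/20*a_4 + 1/10*a_5

Substituting a_0 = 1 and a_5 = 0, rearrange to (I - Q) a = r where r[i] = P(i -> 0):
  [19/20, -3/10, 0, -1/4] . (a_1, a_2, a_3, a_4) = 7/20
  [-1/10, 9/10, -1/20, -1/4] . (a_1, a_2, a_3, a_4) = 1/2
  [-3/20, -3/20, 19/20, -3/20] . (a_1, a_2, a_3, a_4) = 1/5
  [-7/20, -7/20, -1/20, 19/20] . (a_1, a_2, a_3, a_4) = 1/10

Solving yields:
  a_1 = 36862/42795
  a_2 = 38698/42795
  a_3 = 1751/2853
  a_4 = 6745/8559

Starting state is 4, so the absorption probability is a_4 = 6745/8559.

Answer: 6745/8559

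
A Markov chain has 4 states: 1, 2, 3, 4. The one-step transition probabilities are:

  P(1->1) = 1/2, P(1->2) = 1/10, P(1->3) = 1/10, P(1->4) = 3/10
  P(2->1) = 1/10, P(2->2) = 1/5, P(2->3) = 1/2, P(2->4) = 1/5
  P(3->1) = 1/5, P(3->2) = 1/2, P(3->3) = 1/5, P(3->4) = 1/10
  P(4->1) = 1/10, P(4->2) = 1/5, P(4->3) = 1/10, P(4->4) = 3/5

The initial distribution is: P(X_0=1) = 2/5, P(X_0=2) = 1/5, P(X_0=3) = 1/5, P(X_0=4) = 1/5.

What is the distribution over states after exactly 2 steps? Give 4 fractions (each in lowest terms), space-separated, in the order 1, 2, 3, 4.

Propagating the distribution step by step (d_{t+1} = d_t * P):
d_0 = (1=2/5, 2=1/5, 3=1/5, 4=1/5)
  d_1[1] = 2/5*1/2 + 1/5*1/10 + 1/5*1/5 + 1/5*1/10 = 7/25
  d_1[2] = 2/5*1/10 + 1/5*1/5 + 1/5*1/2 + 1/5*1/5 = 11/50
  d_1[3] = 2/5*1/10 + 1/5*1/2 + 1/5*1/5 + 1/5*1/10 = 1/5
  d_1[4] = 2/5*3/10 + 1/5*1/5 + 1/5*1/10 + 1/5*3/5 = 3/10
d_1 = (1=7/25, 2=11/50, 3=1/5, 4=3/10)
  d_2[1] = 7/25*1/2 + 11/50*1/10 + 1/5*1/5 + 3/10*1/10 = 29/125
  d_2[2] = 7/25*1/10 + 11/50*1/5 + 1/5*1/2 + 3/10*1/5 = 29/125
  d_2[3] = 7/25*1/10 + 11/50*1/2 + 1/5*1/5 + 3/10*1/10 = 26/125
  d_2[4] = 7/25*3/10 + 11/50*1/5 + 1/5*1/10 + 3/10*3/5 = 41/125
d_2 = (1=29/125, 2=29/125, 3=26/125, 4=41/125)

Answer: 29/125 29/125 26/125 41/125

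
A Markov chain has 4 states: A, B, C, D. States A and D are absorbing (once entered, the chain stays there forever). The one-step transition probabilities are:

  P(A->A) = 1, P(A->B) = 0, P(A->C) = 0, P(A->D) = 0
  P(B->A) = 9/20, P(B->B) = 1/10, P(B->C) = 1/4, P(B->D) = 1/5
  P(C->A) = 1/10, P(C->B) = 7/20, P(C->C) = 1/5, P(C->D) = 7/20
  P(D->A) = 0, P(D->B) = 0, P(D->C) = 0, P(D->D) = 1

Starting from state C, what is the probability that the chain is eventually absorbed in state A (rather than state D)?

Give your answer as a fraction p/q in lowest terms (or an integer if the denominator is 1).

Let a_i = P(absorbed in A | start in state i).
Boundary conditions: a_A = 1, a_D = 0.
For each transient state i, a_i = sum_j P(i->j) * a_j:
  a_B = 9/20*a_A + 1/10*a_B + 1/4*a_C + 1/5*a_D
  a_C = 1/10*a_A + 7/20*a_B + 1/5*a_C + 7/20*a_D

Substituting a_A = 1 and a_D = 0, rearrange to (I - Q) a = r where r[i] = P(i -> A):
  [9/10, -1/4] . (a_B, a_C) = 9/20
  [-7/20, 4/5] . (a_B, a_C) = 1/10

Solving yields:
  a_B = 14/23
  a_C = 9/23

Starting state is C, so the absorption probability is a_C = 9/23.

Answer: 9/23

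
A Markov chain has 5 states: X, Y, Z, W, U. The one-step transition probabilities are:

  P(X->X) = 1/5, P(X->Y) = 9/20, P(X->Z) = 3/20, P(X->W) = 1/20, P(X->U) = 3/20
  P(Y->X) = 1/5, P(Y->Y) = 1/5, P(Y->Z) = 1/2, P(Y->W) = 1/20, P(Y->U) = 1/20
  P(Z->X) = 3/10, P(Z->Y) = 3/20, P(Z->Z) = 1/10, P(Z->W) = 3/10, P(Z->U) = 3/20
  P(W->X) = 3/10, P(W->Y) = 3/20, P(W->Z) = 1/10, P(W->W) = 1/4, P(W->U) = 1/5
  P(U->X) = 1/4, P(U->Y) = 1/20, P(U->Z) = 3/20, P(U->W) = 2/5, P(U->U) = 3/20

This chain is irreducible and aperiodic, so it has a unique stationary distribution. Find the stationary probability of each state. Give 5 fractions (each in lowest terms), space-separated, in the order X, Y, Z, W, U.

The stationary distribution satisfies pi = pi * P, i.e.:
  pi_X = 1/5*pi_X + 1/5*pi_Y + 3/10*pi_Z + 3/10*pi_W + 1/4*pi_U
  pi_Y = 9/20*pi_X + 1/5*pi_Y + 3/20*pi_Z + 3/20*pi_W + 1/20*pi_U
  pi_Z = 3/20*pi_X + 1/2*pi_Y + 1/10*pi_Z + 1/10*pi_W + 3/20*pi_U
  pi_W = 1/20*pi_X + 1/20*pi_Y + 3/10*pi_Z + 1/4*pi_W + 2/5*pi_U
  pi_U = 3/20*pi_X + 1/20*pi_Y + 3/20*pi_Z + 1/5*pi_W + 3/20*pi_U
with normalization: pi_X + pi_Y + pi_Z + pi_W + pi_U = 1.

Using the first 4 balance equations plus normalization, the linear system A*pi = b is:
  [-4/5, 1/5, 3/10, 3/10, 1/4] . pi = 0
  [9/20, -4/5, 3/20, 3/20, 1/20] . pi = 0
  [3/20, 1/2, -9/10, 1/10, 3/20] . pi = 0
  [1/20, 1/20, 3/10, -3/4, 2/5] . pi = 0
  [1, 1, 1, 1, 1] . pi = 1

Solving yields:
  pi_X = 14562/59105
  pi_Y = 13077/59105
  pi_Z = 2455/11821
  pi_W = 11079/59105
  pi_U = 8112/59105

Verification (pi * P):
  14562/59105*1/5 + 13077/59105*1/5 + 2455/11821*3/10 + 11079/59105*3/10 + 8112/59105*1/4 = 14562/59105 = pi_X  (ok)
  14562/59105*9/20 + 13077/59105*1/5 + 2455/11821*3/20 + 11079/59105*3/20 + 8112/59105*1/20 = 13077/59105 = pi_Y  (ok)
  14562/59105*3/20 + 13077/59105*1/2 + 2455/11821*1/10 + 11079/59105*1/10 + 8112/59105*3/20 = 2455/11821 = pi_Z  (ok)
  14562/59105*1/20 + 13077/59105*1/20 + 2455/11821*3/10 + 11079/59105*1/4 + 8112/59105*2/5 = 11079/59105 = pi_W  (ok)
  14562/59105*3/20 + 13077/59105*1/20 + 2455/11821*3/20 + 11079/59105*1/5 + 8112/59105*3/20 = 8112/59105 = pi_U  (ok)

Answer: 14562/59105 13077/59105 2455/11821 11079/59105 8112/59105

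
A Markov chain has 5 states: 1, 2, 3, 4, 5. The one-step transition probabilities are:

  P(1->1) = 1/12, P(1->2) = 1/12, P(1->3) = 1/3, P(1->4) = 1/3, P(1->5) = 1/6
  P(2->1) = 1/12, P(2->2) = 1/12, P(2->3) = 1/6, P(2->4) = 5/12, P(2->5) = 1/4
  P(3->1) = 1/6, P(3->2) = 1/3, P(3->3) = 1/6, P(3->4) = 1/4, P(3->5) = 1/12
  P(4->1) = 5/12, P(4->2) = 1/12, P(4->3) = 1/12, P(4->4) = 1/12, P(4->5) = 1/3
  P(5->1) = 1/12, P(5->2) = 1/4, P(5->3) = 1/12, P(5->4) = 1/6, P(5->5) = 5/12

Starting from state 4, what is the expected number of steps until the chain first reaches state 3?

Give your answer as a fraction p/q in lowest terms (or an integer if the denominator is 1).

Let h_i = expected steps to first reach 3 from state i.
Boundary: h_3 = 0.
First-step equations for the other states:
  h_1 = 1 + 1/12*h_1 + 1/12*h_2 + 1/3*h_3 + 1/3*h_4 + 1/6*h_5
  h_2 = 1 + 1/12*h_1 + 1/12*h_2 + 1/6*h_3 + 5/12*h_4 + 1/4*h_5
  h_4 = 1 + 5/12*h_1 + 1/12*h_2 + 1/12*h_3 + 1/12*h_4 + 1/3*h_5
  h_5 = 1 + 1/12*h_1 + 1/4*h_2 + 1/12*h_3 + 1/6*h_4 + 5/12*h_5

Substituting h_3 = 0 and rearranging gives the linear system (I - Q) h = 1:
  [11/12, -1/12, -1/3, -1/6] . (h_1, h_2, h_4, h_5) = 1
  [-1/12, 11/12, -5/12, -1/4] . (h_1, h_2, h_4, h_5) = 1
  [-5/12, -1/12, 11/12, -1/3] . (h_1, h_2, h_4, h_5) = 1
  [-1/12, -1/4, -1/6, 7/12] . (h_1, h_2, h_4, h_5) = 1

Solving yields:
  h_1 = 228/41
  h_2 = 11904/1763
  h_4 = 12192/1763
  h_5 = 13008/1763

Starting state is 4, so the expected hitting time is h_4 = 12192/1763.

Answer: 12192/1763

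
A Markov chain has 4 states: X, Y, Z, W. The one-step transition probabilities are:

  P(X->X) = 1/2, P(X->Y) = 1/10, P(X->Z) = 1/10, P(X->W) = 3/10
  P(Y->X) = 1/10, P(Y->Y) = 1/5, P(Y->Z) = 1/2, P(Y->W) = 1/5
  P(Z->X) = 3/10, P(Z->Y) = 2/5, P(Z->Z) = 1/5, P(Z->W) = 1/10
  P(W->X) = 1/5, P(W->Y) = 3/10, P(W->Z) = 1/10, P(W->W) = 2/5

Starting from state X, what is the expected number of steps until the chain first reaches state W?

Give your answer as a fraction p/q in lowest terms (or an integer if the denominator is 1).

Let h_i = expected steps to first reach W from state i.
Boundary: h_W = 0.
First-step equations for the other states:
  h_X = 1 + 1/2*h_X + 1/10*h_Y + 1/10*h_Z + 3/10*h_W
  h_Y = 1 + 1/10*h_X + 1/5*h_Y + 1/2*h_Z + 1/5*h_W
  h_Z = 1 + 3/10*h_X + 2/5*h_Y + 1/5*h_Z + 1/10*h_W

Substituting h_W = 0 and rearranging gives the linear system (I - Q) h = 1:
  [1/2, -1/10, -1/10] . (h_X, h_Y, h_Z) = 1
  [-1/10, 4/5, -1/2] . (h_X, h_Y, h_Z) = 1
  [-3/10, -2/5, 4/5] . (h_X, h_Y, h_Z) = 1

Solving yields:
  h_X = 690/169
  h_Y = 860/169
  h_Z = 900/169

Starting state is X, so the expected hitting time is h_X = 690/169.

Answer: 690/169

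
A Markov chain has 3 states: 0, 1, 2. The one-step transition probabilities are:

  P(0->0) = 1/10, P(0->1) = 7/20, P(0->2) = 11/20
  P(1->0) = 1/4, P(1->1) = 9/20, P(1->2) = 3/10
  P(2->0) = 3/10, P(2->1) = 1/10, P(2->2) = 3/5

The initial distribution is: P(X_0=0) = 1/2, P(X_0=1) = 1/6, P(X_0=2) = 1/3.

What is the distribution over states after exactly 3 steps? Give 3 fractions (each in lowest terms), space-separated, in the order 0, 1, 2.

Propagating the distribution step by step (d_{t+1} = d_t * P):
d_0 = (0=1/2, 1=1/6, 2=1/3)
  d_1[0] = 1/2*1/10 + 1/6*1/4 + 1/3*3/10 = 23/120
  d_1[1] = 1/2*7/20 + 1/6*9/20 + 1/3*1/10 = 17/60
  d_1[2] = 1/2*11/20 + 1/6*3/10 + 1/3*3/5 = 21/40
d_1 = (0=23/120, 1=17/60, 2=21/40)
  d_2[0] = 23/120*1/10 + 17/60*1/4 + 21/40*3/10 = 99/400
  d_2[1] = 23/120*7/20 + 17/60*9/20 + 21/40*1/10 = 593/2400
  d_2[2] = 23/120*11/20 + 17/60*3/10 + 21/40*3/5 = 1213/2400
d_2 = (0=99/400, 1=593/2400, 2=1213/2400)
  d_3[0] = 99/400*1/10 + 593/2400*1/4 + 1213/2400*3/10 = 11431/48000
  d_3[1] = 99/400*7/20 + 593/2400*9/20 + 1213/2400*1/10 = 11921/48000
  d_3[2] = 99/400*11/20 + 593/2400*3/10 + 1213/2400*3/5 = 1027/2000
d_3 = (0=11431/48000, 1=11921/48000, 2=1027/2000)

Answer: 11431/48000 11921/48000 1027/2000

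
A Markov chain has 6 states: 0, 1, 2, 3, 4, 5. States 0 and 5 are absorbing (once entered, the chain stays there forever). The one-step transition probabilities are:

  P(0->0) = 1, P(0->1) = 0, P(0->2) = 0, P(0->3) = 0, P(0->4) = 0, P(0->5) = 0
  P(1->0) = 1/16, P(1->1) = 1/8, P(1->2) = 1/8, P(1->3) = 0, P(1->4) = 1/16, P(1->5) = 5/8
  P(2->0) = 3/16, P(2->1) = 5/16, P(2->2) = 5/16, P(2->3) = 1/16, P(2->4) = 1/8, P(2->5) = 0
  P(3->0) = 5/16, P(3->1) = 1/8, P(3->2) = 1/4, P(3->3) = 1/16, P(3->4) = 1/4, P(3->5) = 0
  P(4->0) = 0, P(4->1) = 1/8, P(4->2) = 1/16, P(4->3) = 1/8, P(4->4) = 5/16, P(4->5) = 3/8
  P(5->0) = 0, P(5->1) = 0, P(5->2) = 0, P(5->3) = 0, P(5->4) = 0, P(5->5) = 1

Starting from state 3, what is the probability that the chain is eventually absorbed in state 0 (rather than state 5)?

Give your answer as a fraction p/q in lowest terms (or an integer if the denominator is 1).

Let a_i = P(absorbed in 0 | start in state i).
Boundary conditions: a_0 = 1, a_5 = 0.
For each transient state i, a_i = sum_j P(i->j) * a_j:
  a_1 = 1/16*a_0 + 1/8*a_1 + 1/8*a_2 + 0*a_3 + 1/16*a_4 + 5/8*a_5
  a_2 = 3/16*a_0 + 5/16*a_1 + 5/16*a_2 + 1/16*a_3 + 1/8*a_4 + 0*a_5
  a_3 = 5/16*a_0 + 1/8*a_1 + 1/4*a_2 + 1/16*a_3 + 1/4*a_4 + 0*a_5
  a_4 = 0*a_0 + 1/8*a_1 + 1/16*a_2 + 1/8*a_3 + 5/16*a_4 + 3/8*a_5

Substituting a_0 = 1 and a_5 = 0, rearrange to (I - Q) a = r where r[i] = P(i -> 0):
  [7/8, -1/8, 0, -1/16] . (a_1, a_2, a_3, a_4) = 1/16
  [-5/16, 11/16, -1/16, -1/8] . (a_1, a_2, a_3, a_4) = 3/16
  [-1/8, -1/4, 15/16, -1/4] . (a_1, a_2, a_3, a_4) = 5/16
  [-1/8, -1/16, -1/8, 11/16] . (a_1, a_2, a_3, a_4) = 0

Solving yields:
  a_1 = 2909/20613
  a_2 = 8465/20613
  a_3 = 3455/6871
  a_4 = 1061/6871

Starting state is 3, so the absorption probability is a_3 = 3455/6871.

Answer: 3455/6871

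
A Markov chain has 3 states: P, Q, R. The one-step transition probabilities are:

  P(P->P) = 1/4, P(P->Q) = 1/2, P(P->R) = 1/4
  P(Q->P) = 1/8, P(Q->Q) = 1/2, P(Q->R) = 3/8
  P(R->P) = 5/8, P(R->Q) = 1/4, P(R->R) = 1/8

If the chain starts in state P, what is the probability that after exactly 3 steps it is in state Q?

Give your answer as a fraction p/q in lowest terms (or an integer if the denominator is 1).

Computing P^3 by repeated multiplication:
P^1 =
  P: [1/4, 1/2, 1/4]
  Q: [1/8, 1/2, 3/8]
  R: [5/8, 1/4, 1/8]
P^2 =
  P: [9/32, 7/16, 9/32]
  Q: [21/64, 13/32, 17/64]
  R: [17/64, 15/32, 17/64]
P^3 =
  P: [77/256, 55/128, 69/256]
  Q: [153/512, 111/256, 137/512]
  R: [149/512, 111/256, 141/512]

(P^3)[P -> Q] = 55/128

Answer: 55/128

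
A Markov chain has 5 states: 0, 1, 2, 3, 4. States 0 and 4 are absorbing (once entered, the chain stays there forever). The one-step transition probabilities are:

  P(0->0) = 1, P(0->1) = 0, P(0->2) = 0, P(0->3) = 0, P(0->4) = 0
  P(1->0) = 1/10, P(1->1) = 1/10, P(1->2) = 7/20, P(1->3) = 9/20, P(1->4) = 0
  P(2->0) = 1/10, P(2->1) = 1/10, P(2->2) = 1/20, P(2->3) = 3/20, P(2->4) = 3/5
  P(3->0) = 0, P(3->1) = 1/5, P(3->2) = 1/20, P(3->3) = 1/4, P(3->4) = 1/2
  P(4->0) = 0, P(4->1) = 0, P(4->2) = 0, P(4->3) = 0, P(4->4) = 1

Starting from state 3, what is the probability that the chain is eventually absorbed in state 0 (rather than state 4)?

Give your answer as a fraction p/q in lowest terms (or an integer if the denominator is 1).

Let a_i = P(absorbed in 0 | start in state i).
Boundary conditions: a_0 = 1, a_4 = 0.
For each transient state i, a_i = sum_j P(i->j) * a_j:
  a_1 = 1/10*a_0 + 1/10*a_1 + 7/20*a_2 + 9/20*a_3 + 0*a_4
  a_2 = 1/10*a_0 + 1/10*a_1 + 1/20*a_2 + 3/20*a_3 + 3/5*a_4
  a_3 = 0*a_0 + 1/5*a_1 + 1/20*a_2 + 1/4*a_3 + 1/2*a_4

Substituting a_0 = 1 and a_4 = 0, rearrange to (I - Q) a = r where r[i] = P(i -> 0):
  [9/10, -7/20, -9/20] . (a_1, a_2, a_3) = 1/10
  [-1/10, 19/20, -3/20] . (a_1, a_2, a_3) = 1/10
  [-1/5, -1/20, 3/4] . (a_1, a_2, a_3) = 0

Solving yields:
  a_1 = 33/170
  a_2 = 23/170
  a_3 = 31/510

Starting state is 3, so the absorption probability is a_3 = 31/510.

Answer: 31/510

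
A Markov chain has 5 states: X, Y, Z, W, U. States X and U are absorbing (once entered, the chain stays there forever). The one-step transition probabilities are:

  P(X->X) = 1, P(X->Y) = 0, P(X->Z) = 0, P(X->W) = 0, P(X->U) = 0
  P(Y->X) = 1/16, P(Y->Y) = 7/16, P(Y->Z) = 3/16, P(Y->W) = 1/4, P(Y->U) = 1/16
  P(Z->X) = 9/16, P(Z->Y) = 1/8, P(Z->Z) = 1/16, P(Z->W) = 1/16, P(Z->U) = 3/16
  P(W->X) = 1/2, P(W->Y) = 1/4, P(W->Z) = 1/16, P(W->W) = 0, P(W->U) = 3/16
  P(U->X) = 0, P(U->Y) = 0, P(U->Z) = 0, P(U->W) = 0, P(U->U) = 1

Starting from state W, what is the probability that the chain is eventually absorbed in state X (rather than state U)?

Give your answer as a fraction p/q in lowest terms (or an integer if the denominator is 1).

Answer: 1283/1795

Derivation:
Let a_i = P(absorbed in X | start in state i).
Boundary conditions: a_X = 1, a_U = 0.
For each transient state i, a_i = sum_j P(i->j) * a_j:
  a_Y = 1/16*a_X + 7/16*a_Y + 3/16*a_Z + 1/4*a_W + 1/16*a_U
  a_Z = 9/16*a_X + 1/8*a_Y + 1/16*a_Z + 1/16*a_W + 3/16*a_U
  a_W = 1/2*a_X + 1/4*a_Y + 1/16*a_Z + 0*a_W + 3/16*a_U

Substituting a_X = 1 and a_U = 0, rearrange to (I - Q) a = r where r[i] = P(i -> X):
  [9/16, -3/16, -1/4] . (a_Y, a_Z, a_W) = 1/16
  [-1/8, 15/16, -1/16] . (a_Y, a_Z, a_W) = 9/16
  [-1/4, -1/16, 1] . (a_Y, a_Z, a_W) = 1/2

Solving yields:
  a_Y = 1211/1795
  a_Z = 1324/1795
  a_W = 1283/1795

Starting state is W, so the absorption probability is a_W = 1283/1795.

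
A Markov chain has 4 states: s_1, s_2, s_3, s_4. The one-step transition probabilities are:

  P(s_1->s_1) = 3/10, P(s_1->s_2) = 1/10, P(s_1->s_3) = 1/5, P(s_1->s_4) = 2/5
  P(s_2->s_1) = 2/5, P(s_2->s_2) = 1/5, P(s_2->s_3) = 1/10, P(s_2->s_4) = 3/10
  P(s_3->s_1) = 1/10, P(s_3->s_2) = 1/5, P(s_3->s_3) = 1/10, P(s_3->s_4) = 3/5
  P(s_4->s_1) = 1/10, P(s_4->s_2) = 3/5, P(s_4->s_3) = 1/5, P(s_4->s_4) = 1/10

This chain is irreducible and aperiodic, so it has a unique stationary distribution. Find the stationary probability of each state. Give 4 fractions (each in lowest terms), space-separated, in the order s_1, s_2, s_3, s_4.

The stationary distribution satisfies pi = pi * P, i.e.:
  pi_s_1 = 3/10*pi_s_1 + 2/5*pi_s_2 + 1/10*pi_s_3 + 1/10*pi_s_4
  pi_s_2 = 1/10*pi_s_1 + 1/5*pi_s_2 + 1/5*pi_s_3 + 3/5*pi_s_4
  pi_s_3 = 1/5*pi_s_1 + 1/10*pi_s_2 + 1/10*pi_s_3 + 1/5*pi_s_4
  pi_s_4 = 2/5*pi_s_1 + 3/10*pi_s_2 + 3/5*pi_s_3 + 1/10*pi_s_4
with normalization: pi_s_1 + pi_s_2 + pi_s_3 + pi_s_4 = 1.

Using the first 3 balance equations plus normalization, the linear system A*pi = b is:
  [-7/10, 2/5, 1/10, 1/10] . pi = 0
  [1/10, -4/5, 1/5, 3/5] . pi = 0
  [1/5, 1/10, -9/10, 1/5] . pi = 0
  [1, 1, 1, 1] . pi = 1

Solving yields:
  pi_s_1 = 108/455
  pi_s_2 = 409/1365
  pi_s_3 = 211/1365
  pi_s_4 = 421/1365

Verification (pi * P):
  108/455*3/10 + 409/1365*2/5 + 211/1365*1/10 + 421/1365*1/10 = 108/455 = pi_s_1  (ok)
  108/455*1/10 + 409/1365*1/5 + 211/1365*1/5 + 421/1365*3/5 = 409/1365 = pi_s_2  (ok)
  108/455*1/5 + 409/1365*1/10 + 211/1365*1/10 + 421/1365*1/5 = 211/1365 = pi_s_3  (ok)
  108/455*2/5 + 409/1365*3/10 + 211/1365*3/5 + 421/1365*1/10 = 421/1365 = pi_s_4  (ok)

Answer: 108/455 409/1365 211/1365 421/1365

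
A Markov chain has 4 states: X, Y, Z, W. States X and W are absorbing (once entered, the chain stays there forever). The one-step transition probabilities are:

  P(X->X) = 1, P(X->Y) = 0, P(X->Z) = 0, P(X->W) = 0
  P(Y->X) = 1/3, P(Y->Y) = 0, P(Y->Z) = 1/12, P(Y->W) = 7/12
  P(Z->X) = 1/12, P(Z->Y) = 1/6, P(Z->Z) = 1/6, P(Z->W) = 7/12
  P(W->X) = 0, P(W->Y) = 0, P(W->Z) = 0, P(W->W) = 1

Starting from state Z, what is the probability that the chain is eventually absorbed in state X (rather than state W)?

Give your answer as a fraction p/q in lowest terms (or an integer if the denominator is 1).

Answer: 10/59

Derivation:
Let a_i = P(absorbed in X | start in state i).
Boundary conditions: a_X = 1, a_W = 0.
For each transient state i, a_i = sum_j P(i->j) * a_j:
  a_Y = 1/3*a_X + 0*a_Y + 1/12*a_Z + 7/12*a_W
  a_Z = 1/12*a_X + 1/6*a_Y + 1/6*a_Z + 7/12*a_W

Substituting a_X = 1 and a_W = 0, rearrange to (I - Q) a = r where r[i] = P(i -> X):
  [1, -1/12] . (a_Y, a_Z) = 1/3
  [-1/6, 5/6] . (a_Y, a_Z) = 1/12

Solving yields:
  a_Y = 41/118
  a_Z = 10/59

Starting state is Z, so the absorption probability is a_Z = 10/59.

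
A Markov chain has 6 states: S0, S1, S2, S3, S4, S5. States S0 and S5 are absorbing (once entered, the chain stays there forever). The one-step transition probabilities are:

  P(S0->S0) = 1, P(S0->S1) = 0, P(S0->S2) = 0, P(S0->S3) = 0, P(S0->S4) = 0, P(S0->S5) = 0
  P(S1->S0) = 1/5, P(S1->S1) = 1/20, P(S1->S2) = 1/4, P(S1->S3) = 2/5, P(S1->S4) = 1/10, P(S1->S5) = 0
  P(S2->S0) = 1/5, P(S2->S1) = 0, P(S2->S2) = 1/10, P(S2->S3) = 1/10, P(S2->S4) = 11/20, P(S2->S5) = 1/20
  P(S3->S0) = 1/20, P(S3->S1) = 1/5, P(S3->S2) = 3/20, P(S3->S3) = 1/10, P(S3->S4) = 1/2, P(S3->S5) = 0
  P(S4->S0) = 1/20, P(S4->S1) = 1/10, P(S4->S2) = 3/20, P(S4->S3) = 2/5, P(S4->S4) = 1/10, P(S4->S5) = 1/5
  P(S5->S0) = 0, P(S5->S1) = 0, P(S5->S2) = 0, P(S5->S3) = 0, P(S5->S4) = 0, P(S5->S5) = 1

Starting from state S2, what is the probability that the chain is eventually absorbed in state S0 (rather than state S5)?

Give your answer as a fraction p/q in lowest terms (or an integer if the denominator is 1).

Answer: 12557/22051

Derivation:
Let a_i = P(absorbed in S0 | start in state i).
Boundary conditions: a_S0 = 1, a_S5 = 0.
For each transient state i, a_i = sum_j P(i->j) * a_j:
  a_S1 = 1/5*a_S0 + 1/20*a_S1 + 1/4*a_S2 + 2/5*a_S3 + 1/10*a_S4 + 0*a_S5
  a_S2 = 1/5*a_S0 + 0*a_S1 + 1/10*a_S2 + 1/10*a_S3 + 11/20*a_S4 + 1/20*a_S5
  a_S3 = 1/20*a_S0 + 1/5*a_S1 + 3/20*a_S2 + 1/10*a_S3 + 1/2*a_S4 + 0*a_S5
  a_S4 = 1/20*a_S0 + 1/10*a_S1 + 3/20*a_S2 + 2/5*a_S3 + 1/10*a_S4 + 1/5*a_S5

Substituting a_S0 = 1 and a_S5 = 0, rearrange to (I - Q) a = r where r[i] = P(i -> S0):
  [19/20, -1/4, -2/5, -1/10] . (a_S1, a_S2, a_S3, a_S4) = 1/5
  [0, 9/10, -1/10, -11/20] . (a_S1, a_S2, a_S3, a_S4) = 1/5
  [-1/5, -3/20, 9/10, -1/2] . (a_S1, a_S2, a_S3, a_S4) = 1/20
  [-1/10, -3/20, -2/5, 9/10] . (a_S1, a_S2, a_S3, a_S4) = 1/20

Solving yields:
  a_S1 = 14167/22051
  a_S2 = 12557/22051
  a_S3 = 12195/22051
  a_S4 = 10312/22051

Starting state is S2, so the absorption probability is a_S2 = 12557/22051.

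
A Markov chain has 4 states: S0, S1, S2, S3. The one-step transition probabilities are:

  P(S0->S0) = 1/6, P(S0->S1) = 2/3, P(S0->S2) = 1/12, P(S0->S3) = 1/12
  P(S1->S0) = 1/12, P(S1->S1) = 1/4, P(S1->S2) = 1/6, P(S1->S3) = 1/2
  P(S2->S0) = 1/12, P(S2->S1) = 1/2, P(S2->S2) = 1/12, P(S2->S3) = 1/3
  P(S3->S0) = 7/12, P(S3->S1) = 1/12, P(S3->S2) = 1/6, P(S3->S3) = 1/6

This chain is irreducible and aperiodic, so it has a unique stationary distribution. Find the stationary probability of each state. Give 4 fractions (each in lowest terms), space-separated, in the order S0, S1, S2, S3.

Answer: 326/1333 21/62 180/1333 751/2666

Derivation:
The stationary distribution satisfies pi = pi * P, i.e.:
  pi_S0 = 1/6*pi_S0 + 1/12*pi_S1 + 1/12*pi_S2 + 7/12*pi_S3
  pi_S1 = 2/3*pi_S0 + 1/4*pi_S1 + 1/2*pi_S2 + 1/12*pi_S3
  pi_S2 = 1/12*pi_S0 + 1/6*pi_S1 + 1/12*pi_S2 + 1/6*pi_S3
  pi_S3 = 1/12*pi_S0 + 1/2*pi_S1 + 1/3*pi_S2 + 1/6*pi_S3
with normalization: pi_S0 + pi_S1 + pi_S2 + pi_S3 = 1.

Using the first 3 balance equations plus normalization, the linear system A*pi = b is:
  [-5/6, 1/12, 1/12, 7/12] . pi = 0
  [2/3, -3/4, 1/2, 1/12] . pi = 0
  [1/12, 1/6, -11/12, 1/6] . pi = 0
  [1, 1, 1, 1] . pi = 1

Solving yields:
  pi_S0 = 326/1333
  pi_S1 = 21/62
  pi_S2 = 180/1333
  pi_S3 = 751/2666

Verification (pi * P):
  326/1333*1/6 + 21/62*1/12 + 180/1333*1/12 + 751/2666*7/12 = 326/1333 = pi_S0  (ok)
  326/1333*2/3 + 21/62*1/4 + 180/1333*1/2 + 751/2666*1/12 = 21/62 = pi_S1  (ok)
  326/1333*1/12 + 21/62*1/6 + 180/1333*1/12 + 751/2666*1/6 = 180/1333 = pi_S2  (ok)
  326/1333*1/12 + 21/62*1/2 + 180/1333*1/3 + 751/2666*1/6 = 751/2666 = pi_S3  (ok)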